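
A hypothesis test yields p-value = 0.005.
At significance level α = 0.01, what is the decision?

Answer: reject H₀

Derivation:
Compare p-value to α:
0.005 < 0.01
Decision: reject H₀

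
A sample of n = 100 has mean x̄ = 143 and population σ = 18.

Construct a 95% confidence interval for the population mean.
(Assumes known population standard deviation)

Confidence level: 95%, α = 0.05
z_0.025 = 1.960
SE = σ/√n = 18/√100 = 1.8000
Margin of error = 1.960 × 1.8000 = 3.5280
CI: x̄ ± margin = 143 ± 3.5280
CI: (139.4720, 146.5280)

Answer: (139.4720, 146.5280)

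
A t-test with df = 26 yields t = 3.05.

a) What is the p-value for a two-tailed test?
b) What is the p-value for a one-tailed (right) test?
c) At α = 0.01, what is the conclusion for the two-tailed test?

Answer: a) 0.0052, b) 0.0026, c) reject H₀

Derivation:
Using t-distribution with df = 26:
a) Two-tailed: p = 2×P(T > 3.05) = 0.0052
b) One-tailed: p = P(T > 3.05) = 0.0026
c) 0.0052 < 0.01, reject H₀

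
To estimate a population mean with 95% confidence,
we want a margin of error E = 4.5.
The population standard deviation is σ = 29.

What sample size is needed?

z_0.025 = 1.960
n = (z×σ/E)² = (1.960×29/4.5)²
n = 159.5450
Round up: n = 160

Answer: n = 160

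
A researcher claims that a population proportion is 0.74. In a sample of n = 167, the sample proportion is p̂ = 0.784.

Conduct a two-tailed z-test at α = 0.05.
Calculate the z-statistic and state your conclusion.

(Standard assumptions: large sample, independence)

Answer: z = 1.2963, fail to reject H₀

Derivation:
H₀: p = 0.74, H₁: p ≠ 0.74
Standard error: SE = √(p₀(1-p₀)/n) = √(0.74×0.26/167) = 0.033943
z-statistic: z = (p̂ - p₀)/SE = (0.784 - 0.74)/0.033943 = 1.2963
Critical value: z_0.025 = ±1.960
p-value = 0.1949
Decision: fail to reject H₀ at α = 0.05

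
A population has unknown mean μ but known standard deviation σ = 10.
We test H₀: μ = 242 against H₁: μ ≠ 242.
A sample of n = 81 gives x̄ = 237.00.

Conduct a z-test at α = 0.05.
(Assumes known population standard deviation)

Answer: z = -4.5000, reject H₀

Derivation:
Standard error: SE = σ/√n = 10/√81 = 1.1111
z-statistic: z = (x̄ - μ₀)/SE = (237.00 - 242)/1.1111 = -4.5000
Critical value: ±1.960
p-value < 0.0001
Decision: reject H₀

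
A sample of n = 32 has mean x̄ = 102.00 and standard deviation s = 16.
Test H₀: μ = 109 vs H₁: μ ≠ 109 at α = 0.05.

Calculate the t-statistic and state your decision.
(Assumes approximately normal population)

df = n - 1 = 31
SE = s/√n = 16/√32 = 2.8284
t = (x̄ - μ₀)/SE = (102.00 - 109)/2.8284 = -2.4749
Critical value: t_{0.025,31} = ±2.040
p-value ≈ 0.0190
Decision: reject H₀

Answer: t = -2.4749, reject H₀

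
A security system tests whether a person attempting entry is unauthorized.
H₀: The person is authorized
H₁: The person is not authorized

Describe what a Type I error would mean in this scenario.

Answer: Denying entry to an authorized person

Derivation:
A Type I error (probability α) occurs when we reject a true H₀.
A Type II error (probability β) occurs when we fail to reject a false H₀.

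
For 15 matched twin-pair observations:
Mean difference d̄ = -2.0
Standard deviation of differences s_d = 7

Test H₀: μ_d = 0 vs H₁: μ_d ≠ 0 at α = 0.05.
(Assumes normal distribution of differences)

Answer: t = -1.1066, fail to reject H₀

Derivation:
df = n - 1 = 14
SE = s_d/√n = 7/√15 = 1.8074
t = d̄/SE = -2.0/1.8074 = -1.1066
Critical value: t_{0.025,14} = ±2.145
p-value ≈ 0.2871
Decision: fail to reject H₀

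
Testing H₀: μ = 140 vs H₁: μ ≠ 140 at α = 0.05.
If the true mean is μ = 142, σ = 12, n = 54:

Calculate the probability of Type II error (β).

SE = σ/√n = 12/√54 = 1.6330
Critical values: μ₀ ± z_0.025×SE = 140 ± 1.960×1.6330
Acceptance region: (136.7993, 143.2007)
Under H₁ (μ = 142): z_high = (143.2007 - 142)/1.6330 = 0.7353, z_low = (136.7993 - 142)/1.6330 = -3.1848
β = P(not reject | H₁) = Φ(0.7353) - Φ(-3.1848) ≈ 0.7682

Answer: β ≈ 0.7682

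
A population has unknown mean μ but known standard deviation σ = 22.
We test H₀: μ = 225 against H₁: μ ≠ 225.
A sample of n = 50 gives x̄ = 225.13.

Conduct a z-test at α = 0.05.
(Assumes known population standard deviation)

Standard error: SE = σ/√n = 22/√50 = 3.1113
z-statistic: z = (x̄ - μ₀)/SE = (225.13 - 225)/3.1113 = 0.0418
Critical value: ±1.960
p-value = 0.9667
Decision: fail to reject H₀

Answer: z = 0.0418, fail to reject H₀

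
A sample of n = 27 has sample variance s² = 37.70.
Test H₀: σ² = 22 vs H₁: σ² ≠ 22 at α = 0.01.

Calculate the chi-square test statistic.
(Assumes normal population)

df = n - 1 = 26
χ² = (n-1)s²/σ₀² = 26×37.70/22 = 44.5545
Critical values: χ²_{0.995,26} = 11.160, χ²_{0.005,26} = 48.290
Rejection region: χ² < 11.160 or χ² > 48.290
Decision: fail to reject H₀

Answer: χ² = 44.5545, fail to reject H₀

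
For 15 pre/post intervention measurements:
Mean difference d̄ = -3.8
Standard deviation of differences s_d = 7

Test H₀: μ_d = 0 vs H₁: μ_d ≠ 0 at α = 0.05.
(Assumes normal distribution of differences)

Answer: t = -2.1025, fail to reject H₀

Derivation:
df = n - 1 = 14
SE = s_d/√n = 7/√15 = 1.8074
t = d̄/SE = -3.8/1.8074 = -2.1025
Critical value: t_{0.025,14} = ±2.145
p-value ≈ 0.0541
Decision: fail to reject H₀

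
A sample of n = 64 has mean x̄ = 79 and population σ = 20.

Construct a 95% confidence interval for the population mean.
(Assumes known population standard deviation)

Answer: (74.1000, 83.9000)

Derivation:
Confidence level: 95%, α = 0.05
z_0.025 = 1.960
SE = σ/√n = 20/√64 = 2.5000
Margin of error = 1.960 × 2.5000 = 4.9000
CI: x̄ ± margin = 79 ± 4.9000
CI: (74.1000, 83.9000)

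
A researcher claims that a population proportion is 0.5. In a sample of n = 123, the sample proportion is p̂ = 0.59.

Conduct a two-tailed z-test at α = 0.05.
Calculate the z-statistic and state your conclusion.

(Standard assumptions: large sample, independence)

H₀: p = 0.5, H₁: p ≠ 0.5
Standard error: SE = √(p₀(1-p₀)/n) = √(0.5×0.5/123) = 0.045083
z-statistic: z = (p̂ - p₀)/SE = (0.59 - 0.5)/0.045083 = 1.9963
Critical value: z_0.025 = ±1.960
p-value = 0.0459
Decision: reject H₀ at α = 0.05

Answer: z = 1.9963, reject H₀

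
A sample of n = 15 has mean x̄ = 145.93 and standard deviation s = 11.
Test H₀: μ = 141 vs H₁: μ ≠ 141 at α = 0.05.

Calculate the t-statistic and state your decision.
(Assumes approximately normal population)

Answer: t = 1.7358, fail to reject H₀

Derivation:
df = n - 1 = 14
SE = s/√n = 11/√15 = 2.8402
t = (x̄ - μ₀)/SE = (145.93 - 141)/2.8402 = 1.7358
Critical value: t_{0.025,14} = ±2.145
p-value ≈ 0.1045
Decision: fail to reject H₀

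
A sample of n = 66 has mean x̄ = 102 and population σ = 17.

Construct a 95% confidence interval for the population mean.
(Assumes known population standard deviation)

Confidence level: 95%, α = 0.05
z_0.025 = 1.960
SE = σ/√n = 17/√66 = 2.0926
Margin of error = 1.960 × 2.0926 = 4.1015
CI: x̄ ± margin = 102 ± 4.1015
CI: (97.8985, 106.1015)

Answer: (97.8985, 106.1015)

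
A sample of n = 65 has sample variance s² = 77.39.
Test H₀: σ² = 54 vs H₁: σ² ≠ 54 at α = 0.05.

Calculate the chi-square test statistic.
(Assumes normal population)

df = n - 1 = 64
χ² = (n-1)s²/σ₀² = 64×77.39/54 = 91.7215
Critical values: χ²_{0.975,64} = 43.776, χ²_{0.025,64} = 88.004
Rejection region: χ² < 43.776 or χ² > 88.004
Decision: reject H₀

Answer: χ² = 91.7215, reject H₀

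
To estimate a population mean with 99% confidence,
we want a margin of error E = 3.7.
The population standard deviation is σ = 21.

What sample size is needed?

Answer: n = 214

Derivation:
z_0.005 = 2.576
n = (z×σ/E)² = (2.576×21/3.7)²
n = 213.7602
Round up: n = 214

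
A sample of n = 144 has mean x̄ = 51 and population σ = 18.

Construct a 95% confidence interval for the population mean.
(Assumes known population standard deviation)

Confidence level: 95%, α = 0.05
z_0.025 = 1.960
SE = σ/√n = 18/√144 = 1.5000
Margin of error = 1.960 × 1.5000 = 2.9400
CI: x̄ ± margin = 51 ± 2.9400
CI: (48.0600, 53.9400)

Answer: (48.0600, 53.9400)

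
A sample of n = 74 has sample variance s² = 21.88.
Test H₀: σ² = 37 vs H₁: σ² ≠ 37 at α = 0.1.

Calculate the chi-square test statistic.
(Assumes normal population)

df = n - 1 = 73
χ² = (n-1)s²/σ₀² = 73×21.88/37 = 43.1686
Critical values: χ²_{0.95,73} = 54.325, χ²_{0.05,73} = 93.945
Rejection region: χ² < 54.325 or χ² > 93.945
Decision: reject H₀

Answer: χ² = 43.1686, reject H₀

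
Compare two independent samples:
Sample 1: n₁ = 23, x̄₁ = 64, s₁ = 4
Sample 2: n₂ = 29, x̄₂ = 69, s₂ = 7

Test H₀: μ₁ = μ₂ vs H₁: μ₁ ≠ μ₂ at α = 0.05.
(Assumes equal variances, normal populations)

Pooled variance: s²_p = [22×4² + 28×7²]/(50) = 34.4800
s_p = 5.8720
SE = s_p×√(1/n₁ + 1/n₂) = 5.8720×√(1/23 + 1/29) = 1.6396
t = (x̄₁ - x̄₂)/SE = (64 - 69)/1.6396 = -3.0495
df = 50, t-critical = ±2.009
Decision: reject H₀

Answer: t = -3.0495, reject H₀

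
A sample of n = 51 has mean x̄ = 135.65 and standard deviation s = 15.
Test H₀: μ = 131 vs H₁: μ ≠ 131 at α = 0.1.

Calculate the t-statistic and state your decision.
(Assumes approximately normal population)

Answer: t = 2.2139, reject H₀

Derivation:
df = n - 1 = 50
SE = s/√n = 15/√51 = 2.1004
t = (x̄ - μ₀)/SE = (135.65 - 131)/2.1004 = 2.2139
Critical value: t_{0.05,50} = ±1.676
p-value ≈ 0.0314
Decision: reject H₀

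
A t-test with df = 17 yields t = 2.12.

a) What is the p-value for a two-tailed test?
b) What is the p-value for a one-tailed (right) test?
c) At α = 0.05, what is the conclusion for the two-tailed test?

Using t-distribution with df = 17:
a) Two-tailed: p = 2×P(T > 2.12) = 0.0490
b) One-tailed: p = P(T > 2.12) = 0.0245
c) 0.0490 < 0.05, reject H₀

Answer: a) 0.0490, b) 0.0245, c) reject H₀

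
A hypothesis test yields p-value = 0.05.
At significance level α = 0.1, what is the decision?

Compare p-value to α:
0.05 < 0.1
Decision: reject H₀

Answer: reject H₀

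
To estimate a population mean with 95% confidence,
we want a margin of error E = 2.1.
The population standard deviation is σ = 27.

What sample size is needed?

z_0.025 = 1.960
n = (z×σ/E)² = (1.960×27/2.1)²
n = 635.0400
Round up: n = 636

Answer: n = 636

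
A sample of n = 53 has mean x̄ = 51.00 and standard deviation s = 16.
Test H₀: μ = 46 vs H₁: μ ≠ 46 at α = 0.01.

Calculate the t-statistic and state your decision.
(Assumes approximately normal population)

df = n - 1 = 52
SE = s/√n = 16/√53 = 2.1978
t = (x̄ - μ₀)/SE = (51.00 - 46)/2.1978 = 2.2750
Critical value: t_{0.005,52} = ±2.674
p-value ≈ 0.0271
Decision: fail to reject H₀

Answer: t = 2.2750, fail to reject H₀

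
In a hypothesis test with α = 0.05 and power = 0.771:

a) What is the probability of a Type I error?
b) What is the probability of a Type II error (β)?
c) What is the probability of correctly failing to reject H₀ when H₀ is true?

a) Type I error probability = α = 0.05
b) Power = P(reject H₀ | H₁ true) = 1 - β = 0.771, so Type II error probability = β = 1 - Power = 0.229
c) P(fail to reject H₀ | H₀ true) = 1 - α = 0.95

Answer: a) 0.05, b) 0.229, c) 0.95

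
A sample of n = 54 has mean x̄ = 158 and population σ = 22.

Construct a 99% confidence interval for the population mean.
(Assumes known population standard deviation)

Answer: (150.2880, 165.7120)

Derivation:
Confidence level: 99%, α = 0.01
z_0.005 = 2.576
SE = σ/√n = 22/√54 = 2.9938
Margin of error = 2.576 × 2.9938 = 7.7120
CI: x̄ ± margin = 158 ± 7.7120
CI: (150.2880, 165.7120)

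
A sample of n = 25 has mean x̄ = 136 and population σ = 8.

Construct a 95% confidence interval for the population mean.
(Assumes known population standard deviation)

Answer: (132.8640, 139.1360)

Derivation:
Confidence level: 95%, α = 0.05
z_0.025 = 1.960
SE = σ/√n = 8/√25 = 1.6000
Margin of error = 1.960 × 1.6000 = 3.1360
CI: x̄ ± margin = 136 ± 3.1360
CI: (132.8640, 139.1360)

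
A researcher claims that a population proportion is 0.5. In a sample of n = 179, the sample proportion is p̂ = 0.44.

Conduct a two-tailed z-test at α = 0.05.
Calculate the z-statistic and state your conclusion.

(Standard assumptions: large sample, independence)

Answer: z = -1.6055, fail to reject H₀

Derivation:
H₀: p = 0.5, H₁: p ≠ 0.5
Standard error: SE = √(p₀(1-p₀)/n) = √(0.5×0.5/179) = 0.037372
z-statistic: z = (p̂ - p₀)/SE = (0.44 - 0.5)/0.037372 = -1.6055
Critical value: z_0.025 = ±1.960
p-value = 0.1084
Decision: fail to reject H₀ at α = 0.05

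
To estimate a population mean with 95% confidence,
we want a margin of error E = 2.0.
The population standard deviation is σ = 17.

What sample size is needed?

Answer: n = 278

Derivation:
z_0.025 = 1.960
n = (z×σ/E)² = (1.960×17/2.0)²
n = 277.5556
Round up: n = 278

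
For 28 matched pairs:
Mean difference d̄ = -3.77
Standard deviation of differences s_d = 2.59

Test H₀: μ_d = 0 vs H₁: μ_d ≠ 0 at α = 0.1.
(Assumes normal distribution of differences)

Answer: t = -7.7017, reject H₀

Derivation:
df = n - 1 = 27
SE = s_d/√n = 2.59/√28 = 0.4895
t = d̄/SE = -3.77/0.4895 = -7.7017
Critical value: t_{0.05,27} = ±1.703
p-value < 0.0001
Decision: reject H₀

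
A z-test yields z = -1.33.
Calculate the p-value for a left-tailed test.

For z = -1.33:
p = P(Z < -1.33) = Φ(-1.33) = 0.0918

Answer: p-value ≈ 0.0918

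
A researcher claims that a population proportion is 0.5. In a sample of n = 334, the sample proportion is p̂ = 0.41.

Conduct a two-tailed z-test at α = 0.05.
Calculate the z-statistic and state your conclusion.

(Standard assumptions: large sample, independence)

Answer: z = -3.2896, reject H₀

Derivation:
H₀: p = 0.5, H₁: p ≠ 0.5
Standard error: SE = √(p₀(1-p₀)/n) = √(0.5×0.5/334) = 0.027359
z-statistic: z = (p̂ - p₀)/SE = (0.41 - 0.5)/0.027359 = -3.2896
Critical value: z_0.025 = ±1.960
p-value = 0.0010
Decision: reject H₀ at α = 0.05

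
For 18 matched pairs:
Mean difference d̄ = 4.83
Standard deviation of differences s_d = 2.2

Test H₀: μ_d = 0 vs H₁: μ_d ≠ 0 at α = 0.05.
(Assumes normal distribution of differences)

Answer: t = 9.3153, reject H₀

Derivation:
df = n - 1 = 17
SE = s_d/√n = 2.2/√18 = 0.5185
t = d̄/SE = 4.83/0.5185 = 9.3153
Critical value: t_{0.025,17} = ±2.110
p-value < 0.0001
Decision: reject H₀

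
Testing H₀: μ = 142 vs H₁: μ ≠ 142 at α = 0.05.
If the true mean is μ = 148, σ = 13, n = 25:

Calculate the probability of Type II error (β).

Answer: β ≈ 0.3640

Derivation:
SE = σ/√n = 13/√25 = 2.6000
Critical values: μ₀ ± z_0.025×SE = 142 ± 1.960×2.6000
Acceptance region: (136.9040, 147.0960)
Under H₁ (μ = 148): z_high = (147.0960 - 148)/2.6000 = -0.3477, z_low = (136.9040 - 148)/2.6000 = -4.2677
β = P(not reject | H₁) = Φ(-0.3477) - Φ(-4.2677) ≈ 0.3640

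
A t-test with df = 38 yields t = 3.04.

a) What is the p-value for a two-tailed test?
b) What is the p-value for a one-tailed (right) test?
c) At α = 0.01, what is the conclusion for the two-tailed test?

Answer: a) 0.0043, b) 0.0021, c) reject H₀

Derivation:
Using t-distribution with df = 38:
a) Two-tailed: p = 2×P(T > 3.04) = 0.0043
b) One-tailed: p = P(T > 3.04) = 0.0021
c) 0.0043 < 0.01, reject H₀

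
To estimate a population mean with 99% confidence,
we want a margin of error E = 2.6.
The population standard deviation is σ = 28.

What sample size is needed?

Answer: n = 770

Derivation:
z_0.005 = 2.576
n = (z×σ/E)² = (2.576×28/2.6)²
n = 769.5930
Round up: n = 770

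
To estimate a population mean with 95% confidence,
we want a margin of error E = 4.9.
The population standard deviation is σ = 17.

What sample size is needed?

Answer: n = 47

Derivation:
z_0.025 = 1.960
n = (z×σ/E)² = (1.960×17/4.9)²
n = 46.2400
Round up: n = 47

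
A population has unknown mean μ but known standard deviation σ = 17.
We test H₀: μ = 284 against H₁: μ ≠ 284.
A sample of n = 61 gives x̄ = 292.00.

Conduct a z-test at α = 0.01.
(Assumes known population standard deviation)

Standard error: SE = σ/√n = 17/√61 = 2.1766
z-statistic: z = (x̄ - μ₀)/SE = (292.00 - 284)/2.1766 = 3.6755
Critical value: ±2.576
p-value = 0.0002
Decision: reject H₀

Answer: z = 3.6755, reject H₀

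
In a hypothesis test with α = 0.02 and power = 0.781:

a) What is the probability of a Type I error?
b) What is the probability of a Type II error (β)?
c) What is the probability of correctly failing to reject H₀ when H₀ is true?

a) Type I error probability = α = 0.02
b) Power = P(reject H₀ | H₁ true) = 1 - β = 0.781, so Type II error probability = β = 1 - Power = 0.219
c) P(fail to reject H₀ | H₀ true) = 1 - α = 0.98

Answer: a) 0.02, b) 0.219, c) 0.98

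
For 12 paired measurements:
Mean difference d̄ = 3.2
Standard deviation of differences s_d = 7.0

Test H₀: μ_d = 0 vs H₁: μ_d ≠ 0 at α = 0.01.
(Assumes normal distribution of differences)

Answer: t = 1.5836, fail to reject H₀

Derivation:
df = n - 1 = 11
SE = s_d/√n = 7.0/√12 = 2.0207
t = d̄/SE = 3.2/2.0207 = 1.5836
Critical value: t_{0.005,11} = ±3.106
p-value ≈ 0.1416
Decision: fail to reject H₀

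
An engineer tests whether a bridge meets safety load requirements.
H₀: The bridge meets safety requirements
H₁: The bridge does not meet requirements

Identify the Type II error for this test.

Answer: Declaring an unsafe bridge to be safe

Derivation:
Type I error (α): Rejecting H₀ when H₀ is true
Type II error (β): Failing to reject H₀ when H₁ is true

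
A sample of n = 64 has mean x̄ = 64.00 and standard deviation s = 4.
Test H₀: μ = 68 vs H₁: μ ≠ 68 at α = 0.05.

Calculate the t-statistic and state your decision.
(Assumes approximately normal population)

Answer: t = -8.0000, reject H₀

Derivation:
df = n - 1 = 63
SE = s/√n = 4/√64 = 0.5000
t = (x̄ - μ₀)/SE = (64.00 - 68)/0.5000 = -8.0000
Critical value: t_{0.025,63} = ±1.998
p-value < 0.0001
Decision: reject H₀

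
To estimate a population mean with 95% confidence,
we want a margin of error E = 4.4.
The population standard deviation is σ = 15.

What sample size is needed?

Answer: n = 45

Derivation:
z_0.025 = 1.960
n = (z×σ/E)² = (1.960×15/4.4)²
n = 44.6467
Round up: n = 45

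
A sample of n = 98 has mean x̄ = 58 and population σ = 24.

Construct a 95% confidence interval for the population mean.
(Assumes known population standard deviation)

Confidence level: 95%, α = 0.05
z_0.025 = 1.960
SE = σ/√n = 24/√98 = 2.4244
Margin of error = 1.960 × 2.4244 = 4.7518
CI: x̄ ± margin = 58 ± 4.7518
CI: (53.2482, 62.7518)

Answer: (53.2482, 62.7518)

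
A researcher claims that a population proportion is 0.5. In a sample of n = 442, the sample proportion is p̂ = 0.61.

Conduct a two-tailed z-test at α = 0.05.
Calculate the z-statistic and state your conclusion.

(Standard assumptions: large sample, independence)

H₀: p = 0.5, H₁: p ≠ 0.5
Standard error: SE = √(p₀(1-p₀)/n) = √(0.5×0.5/442) = 0.023783
z-statistic: z = (p̂ - p₀)/SE = (0.61 - 0.5)/0.023783 = 4.6252
Critical value: z_0.025 = ±1.960
p-value < 0.0001
Decision: reject H₀ at α = 0.05

Answer: z = 4.6252, reject H₀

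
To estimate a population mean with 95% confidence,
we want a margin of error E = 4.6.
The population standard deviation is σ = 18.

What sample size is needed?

z_0.025 = 1.960
n = (z×σ/E)² = (1.960×18/4.6)²
n = 58.8222
Round up: n = 59

Answer: n = 59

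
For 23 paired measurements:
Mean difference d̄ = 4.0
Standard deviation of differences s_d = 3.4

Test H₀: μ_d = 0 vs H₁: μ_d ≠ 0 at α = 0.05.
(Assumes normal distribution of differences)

Answer: t = 5.6425, reject H₀

Derivation:
df = n - 1 = 22
SE = s_d/√n = 3.4/√23 = 0.7089
t = d̄/SE = 4.0/0.7089 = 5.6425
Critical value: t_{0.025,22} = ±2.074
p-value < 0.0001
Decision: reject H₀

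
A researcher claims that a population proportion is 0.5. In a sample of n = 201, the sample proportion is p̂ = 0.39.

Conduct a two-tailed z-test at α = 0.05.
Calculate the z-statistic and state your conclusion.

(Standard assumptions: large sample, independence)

H₀: p = 0.5, H₁: p ≠ 0.5
Standard error: SE = √(p₀(1-p₀)/n) = √(0.5×0.5/201) = 0.035267
z-statistic: z = (p̂ - p₀)/SE = (0.39 - 0.5)/0.035267 = -3.1191
Critical value: z_0.025 = ±1.960
p-value = 0.0018
Decision: reject H₀ at α = 0.05

Answer: z = -3.1191, reject H₀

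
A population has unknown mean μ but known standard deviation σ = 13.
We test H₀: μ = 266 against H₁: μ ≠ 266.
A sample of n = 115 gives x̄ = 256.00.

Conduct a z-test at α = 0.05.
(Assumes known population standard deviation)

Standard error: SE = σ/√n = 13/√115 = 1.2123
z-statistic: z = (x̄ - μ₀)/SE = (256.00 - 266)/1.2123 = -8.2488
Critical value: ±1.960
p-value < 0.0001
Decision: reject H₀

Answer: z = -8.2488, reject H₀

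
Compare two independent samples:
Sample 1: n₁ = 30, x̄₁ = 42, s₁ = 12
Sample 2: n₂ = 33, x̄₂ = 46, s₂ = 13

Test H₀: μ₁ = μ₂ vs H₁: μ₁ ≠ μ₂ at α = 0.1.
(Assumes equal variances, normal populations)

Answer: t = -1.2650, fail to reject H₀

Derivation:
Pooled variance: s²_p = [29×12² + 32×13²]/(61) = 157.1148
s_p = 12.5345
SE = s_p×√(1/n₁ + 1/n₂) = 12.5345×√(1/30 + 1/33) = 3.1620
t = (x̄₁ - x̄₂)/SE = (42 - 46)/3.1620 = -1.2650
df = 61, t-critical = ±1.670
Decision: fail to reject H₀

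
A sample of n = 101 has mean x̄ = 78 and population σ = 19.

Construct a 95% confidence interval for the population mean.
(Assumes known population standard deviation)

Answer: (74.2944, 81.7056)

Derivation:
Confidence level: 95%, α = 0.05
z_0.025 = 1.960
SE = σ/√n = 19/√101 = 1.8906
Margin of error = 1.960 × 1.8906 = 3.7056
CI: x̄ ± margin = 78 ± 3.7056
CI: (74.2944, 81.7056)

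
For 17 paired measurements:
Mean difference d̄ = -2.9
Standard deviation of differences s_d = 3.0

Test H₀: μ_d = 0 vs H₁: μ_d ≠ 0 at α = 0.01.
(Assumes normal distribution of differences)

df = n - 1 = 16
SE = s_d/√n = 3.0/√17 = 0.7276
t = d̄/SE = -2.9/0.7276 = -3.9857
Critical value: t_{0.005,16} = ±2.921
p-value ≈ 0.0011
Decision: reject H₀

Answer: t = -3.9857, reject H₀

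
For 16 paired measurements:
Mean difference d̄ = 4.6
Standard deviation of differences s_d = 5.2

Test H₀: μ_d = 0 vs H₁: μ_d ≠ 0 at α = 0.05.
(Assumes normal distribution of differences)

df = n - 1 = 15
SE = s_d/√n = 5.2/√16 = 1.3000
t = d̄/SE = 4.6/1.3000 = 3.5385
Critical value: t_{0.025,15} = ±2.131
p-value ≈ 0.0030
Decision: reject H₀

Answer: t = 3.5385, reject H₀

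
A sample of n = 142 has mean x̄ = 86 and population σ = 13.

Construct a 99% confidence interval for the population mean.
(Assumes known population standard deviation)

Confidence level: 99%, α = 0.01
z_0.005 = 2.576
SE = σ/√n = 13/√142 = 1.0909
Margin of error = 2.576 × 1.0909 = 2.8102
CI: x̄ ± margin = 86 ± 2.8102
CI: (83.1898, 88.8102)

Answer: (83.1898, 88.8102)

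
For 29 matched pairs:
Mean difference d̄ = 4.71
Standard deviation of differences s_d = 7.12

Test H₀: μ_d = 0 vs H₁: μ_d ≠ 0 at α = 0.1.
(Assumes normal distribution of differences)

Answer: t = 3.5622, reject H₀

Derivation:
df = n - 1 = 28
SE = s_d/√n = 7.12/√29 = 1.3222
t = d̄/SE = 4.71/1.3222 = 3.5622
Critical value: t_{0.05,28} = ±1.701
p-value ≈ 0.0013
Decision: reject H₀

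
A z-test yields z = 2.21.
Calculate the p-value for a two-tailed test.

Answer: p-value ≈ 0.0271

Derivation:
For z = 2.21:
p = 2×P(Z > |2.21|) = 2×(1 - Φ(2.21)) = 0.0271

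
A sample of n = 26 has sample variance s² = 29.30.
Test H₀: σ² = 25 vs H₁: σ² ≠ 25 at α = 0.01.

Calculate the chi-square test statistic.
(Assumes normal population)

df = n - 1 = 25
χ² = (n-1)s²/σ₀² = 25×29.30/25 = 29.3000
Critical values: χ²_{0.995,25} = 10.520, χ²_{0.005,25} = 46.928
Rejection region: χ² < 10.520 or χ² > 46.928
Decision: fail to reject H₀

Answer: χ² = 29.3000, fail to reject H₀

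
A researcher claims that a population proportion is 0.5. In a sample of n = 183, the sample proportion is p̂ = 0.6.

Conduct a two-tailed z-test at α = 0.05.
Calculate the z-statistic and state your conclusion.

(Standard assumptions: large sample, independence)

H₀: p = 0.5, H₁: p ≠ 0.5
Standard error: SE = √(p₀(1-p₀)/n) = √(0.5×0.5/183) = 0.036961
z-statistic: z = (p̂ - p₀)/SE = (0.6 - 0.5)/0.036961 = 2.7056
Critical value: z_0.025 = ±1.960
p-value = 0.0068
Decision: reject H₀ at α = 0.05

Answer: z = 2.7056, reject H₀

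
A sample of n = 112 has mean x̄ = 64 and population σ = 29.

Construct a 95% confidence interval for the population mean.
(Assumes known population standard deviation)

Answer: (58.6292, 69.3708)

Derivation:
Confidence level: 95%, α = 0.05
z_0.025 = 1.960
SE = σ/√n = 29/√112 = 2.7402
Margin of error = 1.960 × 2.7402 = 5.3708
CI: x̄ ± margin = 64 ± 5.3708
CI: (58.6292, 69.3708)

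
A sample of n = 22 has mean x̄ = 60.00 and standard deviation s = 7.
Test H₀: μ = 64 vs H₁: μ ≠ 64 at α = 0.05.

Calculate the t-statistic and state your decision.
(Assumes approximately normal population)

Answer: t = -2.6802, reject H₀

Derivation:
df = n - 1 = 21
SE = s/√n = 7/√22 = 1.4924
t = (x̄ - μ₀)/SE = (60.00 - 64)/1.4924 = -2.6802
Critical value: t_{0.025,21} = ±2.080
p-value ≈ 0.0140
Decision: reject H₀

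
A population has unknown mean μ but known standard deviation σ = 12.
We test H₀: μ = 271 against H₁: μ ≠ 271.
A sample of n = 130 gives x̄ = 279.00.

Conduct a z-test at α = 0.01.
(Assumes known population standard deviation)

Answer: z = 7.6010, reject H₀

Derivation:
Standard error: SE = σ/√n = 12/√130 = 1.0525
z-statistic: z = (x̄ - μ₀)/SE = (279.00 - 271)/1.0525 = 7.6010
Critical value: ±2.576
p-value < 0.0001
Decision: reject H₀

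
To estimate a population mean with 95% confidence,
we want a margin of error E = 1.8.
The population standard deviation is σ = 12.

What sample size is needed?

Answer: n = 171

Derivation:
z_0.025 = 1.960
n = (z×σ/E)² = (1.960×12/1.8)²
n = 170.7378
Round up: n = 171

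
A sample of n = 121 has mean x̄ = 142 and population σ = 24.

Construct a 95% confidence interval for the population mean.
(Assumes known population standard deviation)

Answer: (137.7237, 146.2763)

Derivation:
Confidence level: 95%, α = 0.05
z_0.025 = 1.960
SE = σ/√n = 24/√121 = 2.1818
Margin of error = 1.960 × 2.1818 = 4.2763
CI: x̄ ± margin = 142 ± 4.2763
CI: (137.7237, 146.2763)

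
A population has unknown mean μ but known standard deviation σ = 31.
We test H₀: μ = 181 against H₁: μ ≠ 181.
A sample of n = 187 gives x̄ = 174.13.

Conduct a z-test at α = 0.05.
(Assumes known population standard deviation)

Answer: z = -3.0306, reject H₀

Derivation:
Standard error: SE = σ/√n = 31/√187 = 2.2669
z-statistic: z = (x̄ - μ₀)/SE = (174.13 - 181)/2.2669 = -3.0306
Critical value: ±1.960
p-value = 0.0024
Decision: reject H₀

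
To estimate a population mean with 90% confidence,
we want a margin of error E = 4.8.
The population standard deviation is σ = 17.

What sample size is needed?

z_0.05 = 1.645
n = (z×σ/E)² = (1.645×17/4.8)²
n = 33.9428
Round up: n = 34

Answer: n = 34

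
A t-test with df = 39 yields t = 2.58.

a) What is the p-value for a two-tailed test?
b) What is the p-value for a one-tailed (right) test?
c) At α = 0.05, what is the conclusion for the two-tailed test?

Answer: a) 0.0138, b) 0.0069, c) reject H₀

Derivation:
Using t-distribution with df = 39:
a) Two-tailed: p = 2×P(T > 2.58) = 0.0138
b) One-tailed: p = P(T > 2.58) = 0.0069
c) 0.0138 < 0.05, reject H₀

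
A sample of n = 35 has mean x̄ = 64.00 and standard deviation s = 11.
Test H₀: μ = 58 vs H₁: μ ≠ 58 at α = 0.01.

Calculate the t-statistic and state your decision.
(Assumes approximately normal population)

Answer: t = 3.2270, reject H₀

Derivation:
df = n - 1 = 34
SE = s/√n = 11/√35 = 1.8593
t = (x̄ - μ₀)/SE = (64.00 - 58)/1.8593 = 3.2270
Critical value: t_{0.005,34} = ±2.728
p-value ≈ 0.0028
Decision: reject H₀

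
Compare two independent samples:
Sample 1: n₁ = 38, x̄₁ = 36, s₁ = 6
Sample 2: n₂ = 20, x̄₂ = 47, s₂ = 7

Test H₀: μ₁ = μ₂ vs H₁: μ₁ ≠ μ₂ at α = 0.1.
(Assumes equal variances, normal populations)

Answer: t = -6.2639, reject H₀

Derivation:
Pooled variance: s²_p = [37×6² + 19×7²]/(56) = 40.4107
s_p = 6.3569
SE = s_p×√(1/n₁ + 1/n₂) = 6.3569×√(1/38 + 1/20) = 1.7561
t = (x̄₁ - x̄₂)/SE = (36 - 47)/1.7561 = -6.2639
df = 56, t-critical = ±1.673
Decision: reject H₀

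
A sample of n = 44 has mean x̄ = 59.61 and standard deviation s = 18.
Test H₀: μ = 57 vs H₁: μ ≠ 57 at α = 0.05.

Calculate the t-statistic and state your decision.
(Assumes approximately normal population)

Answer: t = 0.9618, fail to reject H₀

Derivation:
df = n - 1 = 43
SE = s/√n = 18/√44 = 2.7136
t = (x̄ - μ₀)/SE = (59.61 - 57)/2.7136 = 0.9618
Critical value: t_{0.025,43} = ±2.017
p-value ≈ 0.3415
Decision: fail to reject H₀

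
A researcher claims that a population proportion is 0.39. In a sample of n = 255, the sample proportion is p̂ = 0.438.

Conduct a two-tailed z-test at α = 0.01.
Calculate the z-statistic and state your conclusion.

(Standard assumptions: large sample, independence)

H₀: p = 0.39, H₁: p ≠ 0.39
Standard error: SE = √(p₀(1-p₀)/n) = √(0.39×0.61/255) = 0.030544
z-statistic: z = (p̂ - p₀)/SE = (0.438 - 0.39)/0.030544 = 1.5715
Critical value: z_0.005 = ±2.576
p-value = 0.1161
Decision: fail to reject H₀ at α = 0.01

Answer: z = 1.5715, fail to reject H₀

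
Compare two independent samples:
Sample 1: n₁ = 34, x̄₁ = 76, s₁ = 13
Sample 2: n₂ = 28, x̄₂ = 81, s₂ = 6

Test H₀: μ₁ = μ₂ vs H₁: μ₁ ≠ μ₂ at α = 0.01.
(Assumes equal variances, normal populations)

Pooled variance: s²_p = [33×13² + 27×6²]/(60) = 109.1500
s_p = 10.4475
SE = s_p×√(1/n₁ + 1/n₂) = 10.4475×√(1/34 + 1/28) = 2.6662
t = (x̄₁ - x̄₂)/SE = (76 - 81)/2.6662 = -1.8753
df = 60, t-critical = ±2.660
Decision: fail to reject H₀

Answer: t = -1.8753, fail to reject H₀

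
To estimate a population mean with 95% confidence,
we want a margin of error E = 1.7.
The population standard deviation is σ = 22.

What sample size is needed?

Answer: n = 644

Derivation:
z_0.025 = 1.960
n = (z×σ/E)² = (1.960×22/1.7)²
n = 643.3683
Round up: n = 644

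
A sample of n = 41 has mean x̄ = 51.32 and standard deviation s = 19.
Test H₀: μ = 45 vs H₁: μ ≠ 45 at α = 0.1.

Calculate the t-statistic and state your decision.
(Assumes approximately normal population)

df = n - 1 = 40
SE = s/√n = 19/√41 = 2.9673
t = (x̄ - μ₀)/SE = (51.32 - 45)/2.9673 = 2.1299
Critical value: t_{0.05,40} = ±1.684
p-value ≈ 0.0394
Decision: reject H₀

Answer: t = 2.1299, reject H₀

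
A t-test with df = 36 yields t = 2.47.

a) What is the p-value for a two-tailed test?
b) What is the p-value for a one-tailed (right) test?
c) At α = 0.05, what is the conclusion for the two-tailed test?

Answer: a) 0.0184, b) 0.0092, c) reject H₀

Derivation:
Using t-distribution with df = 36:
a) Two-tailed: p = 2×P(T > 2.47) = 0.0184
b) One-tailed: p = P(T > 2.47) = 0.0092
c) 0.0184 < 0.05, reject H₀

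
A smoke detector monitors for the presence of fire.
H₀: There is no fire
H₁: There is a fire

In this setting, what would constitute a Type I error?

Type I error: rejecting H₀ when it is actually true (false positive).
Type II error: failing to reject H₀ when H₁ is actually true (false negative).

Answer: The alarm sounds when there is no fire (false alarm)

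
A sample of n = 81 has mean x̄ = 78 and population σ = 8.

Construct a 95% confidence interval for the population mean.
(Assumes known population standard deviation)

Confidence level: 95%, α = 0.05
z_0.025 = 1.960
SE = σ/√n = 8/√81 = 0.8889
Margin of error = 1.960 × 0.8889 = 1.7422
CI: x̄ ± margin = 78 ± 1.7422
CI: (76.2578, 79.7422)

Answer: (76.2578, 79.7422)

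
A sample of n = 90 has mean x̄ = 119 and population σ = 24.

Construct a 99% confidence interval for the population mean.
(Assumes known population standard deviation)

Answer: (112.4832, 125.5168)

Derivation:
Confidence level: 99%, α = 0.01
z_0.005 = 2.576
SE = σ/√n = 24/√90 = 2.5298
Margin of error = 2.576 × 2.5298 = 6.5168
CI: x̄ ± margin = 119 ± 6.5168
CI: (112.4832, 125.5168)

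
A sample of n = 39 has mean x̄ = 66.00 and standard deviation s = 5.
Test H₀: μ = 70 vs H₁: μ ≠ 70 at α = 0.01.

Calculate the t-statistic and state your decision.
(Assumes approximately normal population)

Answer: t = -4.9963, reject H₀

Derivation:
df = n - 1 = 38
SE = s/√n = 5/√39 = 0.8006
t = (x̄ - μ₀)/SE = (66.00 - 70)/0.8006 = -4.9963
Critical value: t_{0.005,38} = ±2.712
p-value < 0.0001
Decision: reject H₀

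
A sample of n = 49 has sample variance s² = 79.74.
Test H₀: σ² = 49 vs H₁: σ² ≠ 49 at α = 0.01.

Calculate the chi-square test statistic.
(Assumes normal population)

Answer: χ² = 78.1127, reject H₀

Derivation:
df = n - 1 = 48
χ² = (n-1)s²/σ₀² = 48×79.74/49 = 78.1127
Critical values: χ²_{0.995,48} = 26.511, χ²_{0.005,48} = 76.969
Rejection region: χ² < 26.511 or χ² > 76.969
Decision: reject H₀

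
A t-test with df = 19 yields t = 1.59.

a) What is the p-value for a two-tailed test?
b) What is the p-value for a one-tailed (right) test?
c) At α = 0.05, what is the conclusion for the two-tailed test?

Using t-distribution with df = 19:
a) Two-tailed: p = 2×P(T > 1.59) = 0.1283
b) One-tailed: p = P(T > 1.59) = 0.0642
c) 0.1283 ≥ 0.05, fail to reject H₀

Answer: a) 0.1283, b) 0.0642, c) fail to reject H₀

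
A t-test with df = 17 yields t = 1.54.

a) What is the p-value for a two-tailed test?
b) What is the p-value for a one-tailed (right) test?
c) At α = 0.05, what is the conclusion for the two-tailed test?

Using t-distribution with df = 17:
a) Two-tailed: p = 2×P(T > 1.54) = 0.1420
b) One-tailed: p = P(T > 1.54) = 0.0710
c) 0.1420 ≥ 0.05, fail to reject H₀

Answer: a) 0.1420, b) 0.0710, c) fail to reject H₀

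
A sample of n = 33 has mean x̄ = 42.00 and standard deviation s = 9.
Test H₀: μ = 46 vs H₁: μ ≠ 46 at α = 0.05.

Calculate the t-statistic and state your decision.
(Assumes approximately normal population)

df = n - 1 = 32
SE = s/√n = 9/√33 = 1.5667
t = (x̄ - μ₀)/SE = (42.00 - 46)/1.5667 = -2.5531
Critical value: t_{0.025,32} = ±2.037
p-value ≈ 0.0156
Decision: reject H₀

Answer: t = -2.5531, reject H₀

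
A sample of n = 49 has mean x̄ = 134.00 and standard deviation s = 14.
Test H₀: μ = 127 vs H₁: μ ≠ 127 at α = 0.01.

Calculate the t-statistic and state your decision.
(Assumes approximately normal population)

df = n - 1 = 48
SE = s/√n = 14/√49 = 2.0000
t = (x̄ - μ₀)/SE = (134.00 - 127)/2.0000 = 3.5000
Critical value: t_{0.005,48} = ±2.682
p-value ≈ 0.0010
Decision: reject H₀

Answer: t = 3.5000, reject H₀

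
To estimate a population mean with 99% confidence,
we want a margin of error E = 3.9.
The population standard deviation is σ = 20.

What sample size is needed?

Answer: n = 175

Derivation:
z_0.005 = 2.576
n = (z×σ/E)² = (2.576×20/3.9)²
n = 174.5109
Round up: n = 175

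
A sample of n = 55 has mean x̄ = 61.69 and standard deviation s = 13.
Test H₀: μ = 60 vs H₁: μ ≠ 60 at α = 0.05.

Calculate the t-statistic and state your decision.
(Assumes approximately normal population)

df = n - 1 = 54
SE = s/√n = 13/√55 = 1.7529
t = (x̄ - μ₀)/SE = (61.69 - 60)/1.7529 = 0.9641
Critical value: t_{0.025,54} = ±2.005
p-value ≈ 0.3393
Decision: fail to reject H₀

Answer: t = 0.9641, fail to reject H₀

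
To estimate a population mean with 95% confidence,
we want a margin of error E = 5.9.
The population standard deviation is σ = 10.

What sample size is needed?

z_0.025 = 1.960
n = (z×σ/E)² = (1.960×10/5.9)²
n = 11.0359
Round up: n = 12

Answer: n = 12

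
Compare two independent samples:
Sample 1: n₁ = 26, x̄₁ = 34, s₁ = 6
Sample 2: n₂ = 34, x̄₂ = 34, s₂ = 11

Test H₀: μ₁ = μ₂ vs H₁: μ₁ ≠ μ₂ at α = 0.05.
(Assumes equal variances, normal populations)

Answer: t = 0.0000, fail to reject H₀

Derivation:
Pooled variance: s²_p = [25×6² + 33×11²]/(58) = 84.3621
s_p = 9.1849
SE = s_p×√(1/n₁ + 1/n₂) = 9.1849×√(1/26 + 1/34) = 2.3929
t = (x̄₁ - x̄₂)/SE = (34 - 34)/2.3929 = 0.0000
df = 58, t-critical = ±2.002
Decision: fail to reject H₀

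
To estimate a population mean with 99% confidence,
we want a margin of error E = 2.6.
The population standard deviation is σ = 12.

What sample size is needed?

Answer: n = 142

Derivation:
z_0.005 = 2.576
n = (z×σ/E)² = (2.576×12/2.6)²
n = 141.3538
Round up: n = 142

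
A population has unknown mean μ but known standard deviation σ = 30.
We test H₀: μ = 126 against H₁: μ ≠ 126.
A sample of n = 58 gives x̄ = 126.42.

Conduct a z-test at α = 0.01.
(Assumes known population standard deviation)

Answer: z = 0.1066, fail to reject H₀

Derivation:
Standard error: SE = σ/√n = 30/√58 = 3.9392
z-statistic: z = (x̄ - μ₀)/SE = (126.42 - 126)/3.9392 = 0.1066
Critical value: ±2.576
p-value = 0.9151
Decision: fail to reject H₀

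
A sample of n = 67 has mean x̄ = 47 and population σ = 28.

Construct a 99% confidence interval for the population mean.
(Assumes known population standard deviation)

Confidence level: 99%, α = 0.01
z_0.005 = 2.576
SE = σ/√n = 28/√67 = 3.4207
Margin of error = 2.576 × 3.4207 = 8.8117
CI: x̄ ± margin = 47 ± 8.8117
CI: (38.1883, 55.8117)

Answer: (38.1883, 55.8117)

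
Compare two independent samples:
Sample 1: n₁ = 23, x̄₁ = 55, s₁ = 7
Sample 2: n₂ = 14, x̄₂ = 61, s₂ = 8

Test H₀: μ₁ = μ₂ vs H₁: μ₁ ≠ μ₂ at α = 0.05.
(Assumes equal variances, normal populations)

Pooled variance: s²_p = [22×7² + 13×8²]/(35) = 54.5714
s_p = 7.3872
SE = s_p×√(1/n₁ + 1/n₂) = 7.3872×√(1/23 + 1/14) = 2.5041
t = (x̄₁ - x̄₂)/SE = (55 - 61)/2.5041 = -2.3961
df = 35, t-critical = ±2.030
Decision: reject H₀

Answer: t = -2.3961, reject H₀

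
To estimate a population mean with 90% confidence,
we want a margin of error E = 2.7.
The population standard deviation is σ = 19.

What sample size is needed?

Answer: n = 135

Derivation:
z_0.05 = 1.645
n = (z×σ/E)² = (1.645×19/2.7)²
n = 134.0021
Round up: n = 135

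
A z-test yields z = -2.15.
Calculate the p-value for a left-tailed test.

For z = -2.15:
p = P(Z < -2.15) = Φ(-2.15) = 0.0158

Answer: p-value ≈ 0.0158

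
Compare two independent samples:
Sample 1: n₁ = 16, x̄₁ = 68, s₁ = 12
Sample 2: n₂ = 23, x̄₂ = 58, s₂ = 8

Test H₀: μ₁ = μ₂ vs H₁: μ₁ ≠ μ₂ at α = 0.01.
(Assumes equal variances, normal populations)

Pooled variance: s²_p = [15×12² + 22×8²]/(37) = 96.4324
s_p = 9.8200
SE = s_p×√(1/n₁ + 1/n₂) = 9.8200×√(1/16 + 1/23) = 3.1968
t = (x̄₁ - x̄₂)/SE = (68 - 58)/3.1968 = 3.1281
df = 37, t-critical = ±2.715
Decision: reject H₀

Answer: t = 3.1281, reject H₀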